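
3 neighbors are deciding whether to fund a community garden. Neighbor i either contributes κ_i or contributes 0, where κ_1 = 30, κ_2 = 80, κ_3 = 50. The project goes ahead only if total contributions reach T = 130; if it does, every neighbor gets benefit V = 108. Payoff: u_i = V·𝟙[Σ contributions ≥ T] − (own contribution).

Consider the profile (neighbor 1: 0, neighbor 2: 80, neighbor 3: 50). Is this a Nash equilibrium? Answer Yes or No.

Yes

Total = 130 ≥ 130: provided.
Neighbor 1 (pledges 0, payoff 108): pledging 30 → total 160, payoff 78. No gain.
Neighbor 2 (pledges 80, payoff 28): dropping to 0 → total 50, payoff 0. No gain.
Neighbor 3 (pledges 50, payoff 58): dropping to 0 → total 80, payoff 0. No gain.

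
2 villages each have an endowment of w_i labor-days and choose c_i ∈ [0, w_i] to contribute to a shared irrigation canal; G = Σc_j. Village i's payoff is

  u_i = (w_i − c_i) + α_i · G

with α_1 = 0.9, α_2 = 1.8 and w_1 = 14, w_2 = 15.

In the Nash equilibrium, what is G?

∂u_i/∂c_i = α_i − 1, so village i contributes w_i if α_i > 1, else 0.
α_i > 1 for i ∈ {2}; NE contributions (0, 15), G = 15.

15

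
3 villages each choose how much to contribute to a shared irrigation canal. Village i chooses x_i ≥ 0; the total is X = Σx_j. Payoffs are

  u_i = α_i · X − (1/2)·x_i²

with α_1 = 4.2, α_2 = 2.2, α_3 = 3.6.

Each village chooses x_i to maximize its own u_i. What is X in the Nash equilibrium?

10

Village i's FOC: ∂u_i/∂x_i = α_i − x_i = 0, so x_i* = α_i.
NE contributions = (4.2, 2.2, 3.6); X = 10.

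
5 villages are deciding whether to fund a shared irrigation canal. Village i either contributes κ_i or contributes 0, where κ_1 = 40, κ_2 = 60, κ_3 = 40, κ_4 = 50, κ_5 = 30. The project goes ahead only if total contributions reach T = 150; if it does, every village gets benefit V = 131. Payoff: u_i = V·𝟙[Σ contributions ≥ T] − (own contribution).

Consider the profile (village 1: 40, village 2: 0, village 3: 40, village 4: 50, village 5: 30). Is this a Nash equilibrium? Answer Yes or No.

Total = 160 ≥ 150: provided.
Village 1 (pledges 40, payoff 91): dropping to 0 → total 120, payoff 0. No gain.
Village 2 (pledges 0, payoff 131): pledging 60 → total 220, payoff 71. No gain.
Village 3 (pledges 40, payoff 91): dropping to 0 → total 120, payoff 0. No gain.
Village 4 (pledges 50, payoff 81): dropping to 0 → total 110, payoff 0. No gain.
Village 5 (pledges 30, payoff 101): dropping to 0 → total 130, payoff 0. No gain.

Yes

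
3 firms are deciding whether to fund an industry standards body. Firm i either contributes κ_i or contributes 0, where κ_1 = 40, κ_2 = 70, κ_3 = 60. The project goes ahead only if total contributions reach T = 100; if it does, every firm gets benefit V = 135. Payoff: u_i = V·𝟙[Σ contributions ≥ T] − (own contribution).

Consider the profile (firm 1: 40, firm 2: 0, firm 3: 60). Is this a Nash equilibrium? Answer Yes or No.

Yes

Total = 100 ≥ 100: provided.
Firm 1 (pledges 40, payoff 95): dropping to 0 → total 60, payoff 0. No gain.
Firm 2 (pledges 0, payoff 135): pledging 70 → total 170, payoff 65. No gain.
Firm 3 (pledges 60, payoff 75): dropping to 0 → total 40, payoff 0. No gain.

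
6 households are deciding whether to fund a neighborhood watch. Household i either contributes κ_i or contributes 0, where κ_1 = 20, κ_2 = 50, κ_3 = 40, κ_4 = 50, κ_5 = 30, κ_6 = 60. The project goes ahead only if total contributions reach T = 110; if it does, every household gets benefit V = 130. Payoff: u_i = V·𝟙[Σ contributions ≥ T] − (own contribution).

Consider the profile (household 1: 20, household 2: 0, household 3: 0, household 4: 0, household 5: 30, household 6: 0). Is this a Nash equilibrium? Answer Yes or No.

Total = 50 < 110: not provided.
Household 1 (pledges 20, payoff -20): dropping to 0 → total 30, payoff 0. Profitable deviation.

No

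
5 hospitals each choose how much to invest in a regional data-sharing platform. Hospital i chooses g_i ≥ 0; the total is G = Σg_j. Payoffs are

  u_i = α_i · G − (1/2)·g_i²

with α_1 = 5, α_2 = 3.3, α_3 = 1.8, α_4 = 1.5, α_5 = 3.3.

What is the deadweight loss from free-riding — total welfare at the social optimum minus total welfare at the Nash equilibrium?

359.15

Hospital i's FOC: ∂u_i/∂g_i = α_i − g_i = 0, so g_i* = α_i.
NE contributions = (5, 3.3, 1.8, 1.5, 3.3); G = 14.9.
W^NE = (Σα)·G − ½Σα_i² = 14.9² − ½·52.27 = 195.875.
Planner sets g_i = Σα_j = 14.9 for every i, so G^SO = 5·14.9 = 74.5.
W^SO = (Σα)·G^SO − ½·5·(Σα)² = (5/2)·14.9² = 555.025.
Deadweight loss = W^SO − W^NE = 359.15.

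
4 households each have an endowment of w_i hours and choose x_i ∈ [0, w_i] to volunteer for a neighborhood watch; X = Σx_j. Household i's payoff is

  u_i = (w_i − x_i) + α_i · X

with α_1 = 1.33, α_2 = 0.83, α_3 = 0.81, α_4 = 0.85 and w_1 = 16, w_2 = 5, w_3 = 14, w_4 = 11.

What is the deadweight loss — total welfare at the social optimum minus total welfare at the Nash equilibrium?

84.6

∂u_i/∂x_i = α_i − 1, so household i contributes w_i if α_i > 1, else 0.
α_i > 1 for i ∈ {1}; NE contributions (16, 0, 0, 0), X = 16.
W^NE = Σw_i − X^NE + (Σα_i)·X^NE = 46 + 2.82·16 = 91.12.
Planner: ∂(Σu_j)/∂x_i = Σα_j − 1 = 2.82 > 0, so everyone contributes w_i; X^SO = 46, W^SO = 46 + 2.82·46 = 175.72.
Deadweight loss = 84.6.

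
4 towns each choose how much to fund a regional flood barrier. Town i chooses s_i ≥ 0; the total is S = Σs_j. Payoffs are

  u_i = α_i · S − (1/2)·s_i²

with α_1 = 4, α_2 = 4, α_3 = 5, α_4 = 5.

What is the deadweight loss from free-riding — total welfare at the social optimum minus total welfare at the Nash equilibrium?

365

Town i's FOC: ∂u_i/∂s_i = α_i − s_i = 0, so s_i* = α_i.
NE contributions = (4, 4, 5, 5); S = 18.
W^NE = (Σα)·S − ½Σα_i² = 18² − ½·82 = 283.
Planner sets s_i = Σα_j = 18 for every i, so S^SO = 4·18 = 72.
W^SO = (Σα)·S^SO − ½·4·(Σα)² = (4/2)·18² = 648.
Deadweight loss = W^SO − W^NE = 365.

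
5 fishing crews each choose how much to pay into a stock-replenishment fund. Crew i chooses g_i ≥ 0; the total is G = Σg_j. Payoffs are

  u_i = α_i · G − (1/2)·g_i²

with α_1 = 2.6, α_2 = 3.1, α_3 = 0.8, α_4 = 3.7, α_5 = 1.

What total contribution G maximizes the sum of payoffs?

56

Planner FOC: ∂(Σu_j)/∂g_i = (Σα_j) − g_i = 0, so g_i^SO = Σα_j = 11.2 for every i; G^SO = 56.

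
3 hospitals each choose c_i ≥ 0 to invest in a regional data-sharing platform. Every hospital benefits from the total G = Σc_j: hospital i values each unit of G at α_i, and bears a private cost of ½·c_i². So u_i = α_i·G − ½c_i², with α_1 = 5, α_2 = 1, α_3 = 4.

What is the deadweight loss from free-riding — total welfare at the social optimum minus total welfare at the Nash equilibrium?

71

Hospital i's FOC: ∂u_i/∂c_i = α_i − c_i = 0, so c_i* = α_i.
NE contributions = (5, 1, 4); G = 10.
W^NE = (Σα)·G − ½Σα_i² = 10² − ½·42 = 79.
Planner sets c_i = Σα_j = 10 for every i, so G^SO = 3·10 = 30.
W^SO = (Σα)·G^SO − ½·3·(Σα)² = (3/2)·10² = 150.
Deadweight loss = W^SO − W^NE = 71.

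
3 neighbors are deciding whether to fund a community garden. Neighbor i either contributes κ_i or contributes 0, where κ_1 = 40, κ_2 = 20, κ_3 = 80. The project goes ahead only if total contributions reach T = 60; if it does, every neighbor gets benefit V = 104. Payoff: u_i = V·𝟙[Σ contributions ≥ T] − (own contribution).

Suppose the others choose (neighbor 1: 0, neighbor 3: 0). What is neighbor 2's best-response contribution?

0

Others' total = 0. Even contributing 20 gives 20 < 60: no benefit either way.
Best response: 0.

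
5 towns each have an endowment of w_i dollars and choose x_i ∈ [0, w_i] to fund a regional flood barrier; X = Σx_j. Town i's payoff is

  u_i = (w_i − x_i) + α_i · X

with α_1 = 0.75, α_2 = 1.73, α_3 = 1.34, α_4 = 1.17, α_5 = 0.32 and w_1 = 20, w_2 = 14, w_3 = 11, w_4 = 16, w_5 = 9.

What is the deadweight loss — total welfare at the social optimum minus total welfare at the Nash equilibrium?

∂u_i/∂x_i = α_i − 1, so town i contributes w_i if α_i > 1, else 0.
α_i > 1 for i ∈ {2, 3, 4}; NE contributions (0, 14, 11, 16, 0), X = 41.
W^NE = Σw_i − X^NE + (Σα_i)·X^NE = 70 + 4.31·41 = 246.71.
Planner: ∂(Σu_j)/∂x_i = Σα_j − 1 = 4.31 > 0, so everyone contributes w_i; X^SO = 70, W^SO = 70 + 4.31·70 = 371.7.
Deadweight loss = 124.99.

124.99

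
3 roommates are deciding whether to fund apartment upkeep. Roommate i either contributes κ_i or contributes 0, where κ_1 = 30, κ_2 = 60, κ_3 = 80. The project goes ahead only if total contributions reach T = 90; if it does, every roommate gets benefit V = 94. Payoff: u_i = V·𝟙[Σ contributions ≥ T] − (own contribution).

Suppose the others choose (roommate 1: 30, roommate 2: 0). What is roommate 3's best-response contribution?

80

Others' total = 30. Contributing 80 brings total to 110 ≥ 90: gain V − κ_3 = 14.
Best response: 80.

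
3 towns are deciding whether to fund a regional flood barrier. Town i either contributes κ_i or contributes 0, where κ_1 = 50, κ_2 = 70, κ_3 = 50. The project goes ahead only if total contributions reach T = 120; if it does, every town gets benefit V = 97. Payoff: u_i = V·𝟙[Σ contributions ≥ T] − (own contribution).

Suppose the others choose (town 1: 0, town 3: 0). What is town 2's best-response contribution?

0

Others' total = 0. Even contributing 70 gives 70 < 120: no benefit either way.
Best response: 0.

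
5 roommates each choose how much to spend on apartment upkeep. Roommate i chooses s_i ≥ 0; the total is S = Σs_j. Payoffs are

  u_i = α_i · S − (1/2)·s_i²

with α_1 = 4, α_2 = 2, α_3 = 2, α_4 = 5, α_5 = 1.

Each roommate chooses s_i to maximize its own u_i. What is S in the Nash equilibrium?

Roommate i's FOC: ∂u_i/∂s_i = α_i − s_i = 0, so s_i* = α_i.
NE contributions = (4, 2, 2, 5, 1); S = 14.

14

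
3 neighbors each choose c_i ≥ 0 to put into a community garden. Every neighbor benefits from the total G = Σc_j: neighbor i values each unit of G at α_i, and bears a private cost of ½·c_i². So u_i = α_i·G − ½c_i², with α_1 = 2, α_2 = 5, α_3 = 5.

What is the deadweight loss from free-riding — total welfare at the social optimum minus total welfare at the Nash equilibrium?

99

Neighbor i's FOC: ∂u_i/∂c_i = α_i − c_i = 0, so c_i* = α_i.
NE contributions = (2, 5, 5); G = 12.
W^NE = (Σα)·G − ½Σα_i² = 12² − ½·54 = 117.
Planner sets c_i = Σα_j = 12 for every i, so G^SO = 3·12 = 36.
W^SO = (Σα)·G^SO − ½·3·(Σα)² = (3/2)·12² = 216.
Deadweight loss = W^SO − W^NE = 99.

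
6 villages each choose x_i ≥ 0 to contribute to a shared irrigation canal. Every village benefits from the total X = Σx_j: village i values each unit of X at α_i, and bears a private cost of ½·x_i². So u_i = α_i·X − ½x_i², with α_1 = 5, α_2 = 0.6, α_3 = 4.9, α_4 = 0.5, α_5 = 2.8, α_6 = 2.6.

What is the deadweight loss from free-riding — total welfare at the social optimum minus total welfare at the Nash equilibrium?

Village i's FOC: ∂u_i/∂x_i = α_i − x_i = 0, so x_i* = α_i.
NE contributions = (5, 0.6, 4.9, 0.5, 2.8, 2.6); X = 16.4.
W^NE = (Σα)·X − ½Σα_i² = 16.4² − ½·64.22 = 236.85.
Planner sets x_i = Σα_j = 16.4 for every i, so X^SO = 6·16.4 = 98.4.
W^SO = (Σα)·X^SO − ½·6·(Σα)² = (6/2)·16.4² = 806.88.
Deadweight loss = W^SO − W^NE = 570.03.

570.03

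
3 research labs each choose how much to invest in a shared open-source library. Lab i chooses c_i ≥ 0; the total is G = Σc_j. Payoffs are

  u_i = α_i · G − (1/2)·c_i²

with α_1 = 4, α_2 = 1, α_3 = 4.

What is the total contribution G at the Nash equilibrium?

Lab i's FOC: ∂u_i/∂c_i = α_i − c_i = 0, so c_i* = α_i.
NE contributions = (4, 1, 4); G = 9.

9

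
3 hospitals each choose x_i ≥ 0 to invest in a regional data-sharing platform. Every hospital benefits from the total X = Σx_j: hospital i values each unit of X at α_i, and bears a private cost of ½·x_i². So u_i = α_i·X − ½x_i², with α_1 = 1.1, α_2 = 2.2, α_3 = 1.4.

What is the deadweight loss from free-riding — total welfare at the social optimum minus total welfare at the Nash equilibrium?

Hospital i's FOC: ∂u_i/∂x_i = α_i − x_i = 0, so x_i* = α_i.
NE contributions = (1.1, 2.2, 1.4); X = 4.7.
W^NE = (Σα)·X − ½Σα_i² = 4.7² − ½·8.01 = 18.085.
Planner sets x_i = Σα_j = 4.7 for every i, so X^SO = 3·4.7 = 14.1.
W^SO = (Σα)·X^SO − ½·3·(Σα)² = (3/2)·4.7² = 33.135.
Deadweight loss = W^SO − W^NE = 15.05.

15.05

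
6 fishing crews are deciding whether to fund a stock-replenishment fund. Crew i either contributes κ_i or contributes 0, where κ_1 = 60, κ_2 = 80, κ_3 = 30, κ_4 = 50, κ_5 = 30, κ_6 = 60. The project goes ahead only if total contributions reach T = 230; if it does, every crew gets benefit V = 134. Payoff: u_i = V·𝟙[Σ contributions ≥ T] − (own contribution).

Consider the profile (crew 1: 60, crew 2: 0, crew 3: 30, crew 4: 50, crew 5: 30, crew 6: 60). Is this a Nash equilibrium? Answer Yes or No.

Yes

Total = 230 ≥ 230: provided.
Crew 1 (pledges 60, payoff 74): dropping to 0 → total 170, payoff 0. No gain.
Crew 2 (pledges 0, payoff 134): pledging 80 → total 310, payoff 54. No gain.
Crew 3 (pledges 30, payoff 104): dropping to 0 → total 200, payoff 0. No gain.
Crew 4 (pledges 50, payoff 84): dropping to 0 → total 180, payoff 0. No gain.
Crew 5 (pledges 30, payoff 104): dropping to 0 → total 200, payoff 0. No gain.
Crew 6 (pledges 60, payoff 74): dropping to 0 → total 170, payoff 0. No gain.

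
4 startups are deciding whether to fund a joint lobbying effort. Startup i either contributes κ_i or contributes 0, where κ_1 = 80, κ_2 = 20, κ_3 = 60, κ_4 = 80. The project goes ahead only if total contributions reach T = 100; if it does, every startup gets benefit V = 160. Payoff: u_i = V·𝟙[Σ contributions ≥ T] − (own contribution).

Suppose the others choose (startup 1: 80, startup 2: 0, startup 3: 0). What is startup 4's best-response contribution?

80

Others' total = 80. Contributing 80 brings total to 160 ≥ 100: gain V − κ_4 = 80.
Best response: 80.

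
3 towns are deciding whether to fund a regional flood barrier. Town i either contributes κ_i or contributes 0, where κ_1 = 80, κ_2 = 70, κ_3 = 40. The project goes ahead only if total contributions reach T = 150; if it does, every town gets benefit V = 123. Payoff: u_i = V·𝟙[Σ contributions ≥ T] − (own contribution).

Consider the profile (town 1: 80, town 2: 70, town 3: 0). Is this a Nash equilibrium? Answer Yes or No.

Yes

Total = 150 ≥ 150: provided.
Town 1 (pledges 80, payoff 43): dropping to 0 → total 70, payoff 0. No gain.
Town 2 (pledges 70, payoff 53): dropping to 0 → total 80, payoff 0. No gain.
Town 3 (pledges 0, payoff 123): pledging 40 → total 190, payoff 83. No gain.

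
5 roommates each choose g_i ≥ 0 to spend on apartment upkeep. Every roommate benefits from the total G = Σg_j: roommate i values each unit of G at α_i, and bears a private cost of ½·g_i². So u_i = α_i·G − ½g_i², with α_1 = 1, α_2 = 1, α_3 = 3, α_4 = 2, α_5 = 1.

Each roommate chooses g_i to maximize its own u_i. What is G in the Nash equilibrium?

Roommate i's FOC: ∂u_i/∂g_i = α_i − g_i = 0, so g_i* = α_i.
NE contributions = (1, 1, 3, 2, 1); G = 8.

8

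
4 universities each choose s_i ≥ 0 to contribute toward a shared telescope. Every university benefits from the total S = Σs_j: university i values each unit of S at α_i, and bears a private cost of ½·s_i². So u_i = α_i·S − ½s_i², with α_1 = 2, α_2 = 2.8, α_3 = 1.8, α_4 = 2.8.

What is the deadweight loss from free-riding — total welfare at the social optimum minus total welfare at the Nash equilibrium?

University i's FOC: ∂u_i/∂s_i = α_i − s_i = 0, so s_i* = α_i.
NE contributions = (2, 2.8, 1.8, 2.8); S = 9.4.
W^NE = (Σα)·S − ½Σα_i² = 9.4² − ½·22.92 = 76.9.
Planner sets s_i = Σα_j = 9.4 for every i, so S^SO = 4·9.4 = 37.6.
W^SO = (Σα)·S^SO − ½·4·(Σα)² = (4/2)·9.4² = 176.72.
Deadweight loss = W^SO − W^NE = 99.82.

99.82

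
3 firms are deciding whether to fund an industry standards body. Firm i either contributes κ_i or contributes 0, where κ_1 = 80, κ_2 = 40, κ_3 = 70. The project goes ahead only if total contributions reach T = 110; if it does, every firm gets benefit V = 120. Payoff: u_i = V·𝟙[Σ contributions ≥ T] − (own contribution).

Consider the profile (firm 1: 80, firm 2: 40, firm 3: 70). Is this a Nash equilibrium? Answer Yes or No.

No

Total = 190 ≥ 110: provided.
Firm 1 (pledges 80, payoff 40): dropping to 0 → total 110, payoff 120. Profitable deviation.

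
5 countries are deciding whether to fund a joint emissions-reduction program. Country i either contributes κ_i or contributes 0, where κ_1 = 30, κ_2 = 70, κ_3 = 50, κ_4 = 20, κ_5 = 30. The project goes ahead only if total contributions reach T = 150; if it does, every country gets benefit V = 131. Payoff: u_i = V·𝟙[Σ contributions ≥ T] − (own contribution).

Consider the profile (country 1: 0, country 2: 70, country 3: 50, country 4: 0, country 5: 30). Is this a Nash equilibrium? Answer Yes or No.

Total = 150 ≥ 150: provided.
Country 1 (pledges 0, payoff 131): pledging 30 → total 180, payoff 101. No gain.
Country 2 (pledges 70, payoff 61): dropping to 0 → total 80, payoff 0. No gain.
Country 3 (pledges 50, payoff 81): dropping to 0 → total 100, payoff 0. No gain.
Country 4 (pledges 0, payoff 131): pledging 20 → total 170, payoff 111. No gain.
Country 5 (pledges 30, payoff 101): dropping to 0 → total 120, payoff 0. No gain.

Yes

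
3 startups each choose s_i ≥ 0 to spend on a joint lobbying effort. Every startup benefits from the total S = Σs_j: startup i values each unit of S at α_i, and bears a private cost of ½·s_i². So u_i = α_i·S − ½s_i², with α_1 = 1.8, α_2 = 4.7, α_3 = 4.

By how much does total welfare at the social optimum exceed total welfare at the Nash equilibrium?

75.79

Startup i's FOC: ∂u_i/∂s_i = α_i − s_i = 0, so s_i* = α_i.
NE contributions = (1.8, 4.7, 4); S = 10.5.
W^NE = (Σα)·S − ½Σα_i² = 10.5² − ½·41.33 = 89.585.
Planner sets s_i = Σα_j = 10.5 for every i, so S^SO = 3·10.5 = 31.5.
W^SO = (Σα)·S^SO − ½·3·(Σα)² = (3/2)·10.5² = 165.375.
Deadweight loss = W^SO − W^NE = 75.79.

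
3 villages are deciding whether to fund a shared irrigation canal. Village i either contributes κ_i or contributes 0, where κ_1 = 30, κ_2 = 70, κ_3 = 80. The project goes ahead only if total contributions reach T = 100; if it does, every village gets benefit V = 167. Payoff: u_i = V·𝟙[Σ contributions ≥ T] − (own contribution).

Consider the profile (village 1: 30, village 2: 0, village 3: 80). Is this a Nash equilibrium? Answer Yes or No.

Total = 110 ≥ 100: provided.
Village 1 (pledges 30, payoff 137): dropping to 0 → total 80, payoff 0. No gain.
Village 2 (pledges 0, payoff 167): pledging 70 → total 180, payoff 97. No gain.
Village 3 (pledges 80, payoff 87): dropping to 0 → total 30, payoff 0. No gain.

Yes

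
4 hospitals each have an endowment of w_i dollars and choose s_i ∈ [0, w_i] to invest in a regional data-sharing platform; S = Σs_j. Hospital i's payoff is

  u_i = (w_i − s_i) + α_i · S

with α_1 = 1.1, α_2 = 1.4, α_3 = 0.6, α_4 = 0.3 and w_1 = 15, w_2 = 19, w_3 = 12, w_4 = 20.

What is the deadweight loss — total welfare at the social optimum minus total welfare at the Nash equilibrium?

∂u_i/∂s_i = α_i − 1, so hospital i contributes w_i if α_i > 1, else 0.
α_i > 1 for i ∈ {1, 2}; NE contributions (15, 19, 0, 0), S = 34.
W^NE = Σw_i − S^NE + (Σα_i)·S^NE = 66 + 2.4·34 = 147.6.
Planner: ∂(Σu_j)/∂s_i = Σα_j − 1 = 2.4 > 0, so everyone contributes w_i; S^SO = 66, W^SO = 66 + 2.4·66 = 224.4.
Deadweight loss = 76.8.

76.8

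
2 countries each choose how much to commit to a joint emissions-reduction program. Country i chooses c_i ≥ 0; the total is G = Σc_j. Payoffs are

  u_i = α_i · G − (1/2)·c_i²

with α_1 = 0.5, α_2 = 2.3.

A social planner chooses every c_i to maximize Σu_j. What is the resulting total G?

Planner FOC: ∂(Σu_j)/∂c_i = (Σα_j) − c_i = 0, so c_i^SO = Σα_j = 2.8 for every i; G^SO = 5.6.

5.6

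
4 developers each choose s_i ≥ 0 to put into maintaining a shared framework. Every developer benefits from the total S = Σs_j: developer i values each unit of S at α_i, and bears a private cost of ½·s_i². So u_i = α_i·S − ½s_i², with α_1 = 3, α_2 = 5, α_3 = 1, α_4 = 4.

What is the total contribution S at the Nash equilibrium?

Developer i's FOC: ∂u_i/∂s_i = α_i − s_i = 0, so s_i* = α_i.
NE contributions = (3, 5, 1, 4); S = 13.

13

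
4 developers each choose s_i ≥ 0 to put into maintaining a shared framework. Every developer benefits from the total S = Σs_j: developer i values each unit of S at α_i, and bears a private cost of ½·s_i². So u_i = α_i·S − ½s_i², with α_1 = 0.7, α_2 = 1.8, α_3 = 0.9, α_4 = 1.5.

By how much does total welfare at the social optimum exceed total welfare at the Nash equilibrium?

27.405

Developer i's FOC: ∂u_i/∂s_i = α_i − s_i = 0, so s_i* = α_i.
NE contributions = (0.7, 1.8, 0.9, 1.5); S = 4.9.
W^NE = (Σα)·S − ½Σα_i² = 4.9² − ½·6.79 = 20.615.
Planner sets s_i = Σα_j = 4.9 for every i, so S^SO = 4·4.9 = 19.6.
W^SO = (Σα)·S^SO − ½·4·(Σα)² = (4/2)·4.9² = 48.02.
Deadweight loss = W^SO − W^NE = 27.405.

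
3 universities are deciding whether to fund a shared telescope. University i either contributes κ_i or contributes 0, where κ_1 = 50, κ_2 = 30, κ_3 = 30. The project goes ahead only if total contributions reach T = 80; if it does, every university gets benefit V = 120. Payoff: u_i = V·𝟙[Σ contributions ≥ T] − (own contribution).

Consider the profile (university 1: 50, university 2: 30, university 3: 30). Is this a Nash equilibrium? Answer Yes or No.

Total = 110 ≥ 80: provided.
University 1 (pledges 50, payoff 70): dropping to 0 → total 60, payoff 0. No gain.
University 2 (pledges 30, payoff 90): dropping to 0 → total 80, payoff 120. Profitable deviation.

No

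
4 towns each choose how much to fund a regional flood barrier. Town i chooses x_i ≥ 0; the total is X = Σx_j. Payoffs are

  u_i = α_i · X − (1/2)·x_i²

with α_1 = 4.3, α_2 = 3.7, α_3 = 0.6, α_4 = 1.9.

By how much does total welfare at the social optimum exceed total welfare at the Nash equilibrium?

128.325

Town i's FOC: ∂u_i/∂x_i = α_i − x_i = 0, so x_i* = α_i.
NE contributions = (4.3, 3.7, 0.6, 1.9); X = 10.5.
W^NE = (Σα)·X − ½Σα_i² = 10.5² − ½·36.15 = 92.175.
Planner sets x_i = Σα_j = 10.5 for every i, so X^SO = 4·10.5 = 42.
W^SO = (Σα)·X^SO − ½·4·(Σα)² = (4/2)·10.5² = 220.5.
Deadweight loss = W^SO − W^NE = 128.325.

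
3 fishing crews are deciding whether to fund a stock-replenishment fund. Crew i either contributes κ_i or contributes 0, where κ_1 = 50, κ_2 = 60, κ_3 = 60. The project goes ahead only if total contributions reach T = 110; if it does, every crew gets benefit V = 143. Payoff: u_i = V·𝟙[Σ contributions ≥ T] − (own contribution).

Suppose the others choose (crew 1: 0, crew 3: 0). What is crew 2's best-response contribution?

Others' total = 0. Even contributing 60 gives 60 < 110: no benefit either way.
Best response: 0.

0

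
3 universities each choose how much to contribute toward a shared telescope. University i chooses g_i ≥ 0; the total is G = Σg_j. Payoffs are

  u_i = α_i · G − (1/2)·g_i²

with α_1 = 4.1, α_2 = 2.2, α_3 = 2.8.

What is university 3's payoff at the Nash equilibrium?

21.56

University i's FOC: ∂u_i/∂g_i = α_i − g_i = 0, so g_i* = α_i.
NE contributions = (4.1, 2.2, 2.8); G = 9.1.
u_3 = α_3·G − ½·(g_3)² = 2.8·9.1 − ½·2.8² = 21.56.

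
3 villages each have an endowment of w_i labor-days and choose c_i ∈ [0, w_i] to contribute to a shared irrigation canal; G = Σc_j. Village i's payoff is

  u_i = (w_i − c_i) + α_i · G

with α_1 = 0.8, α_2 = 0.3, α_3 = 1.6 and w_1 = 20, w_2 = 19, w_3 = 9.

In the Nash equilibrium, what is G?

9

∂u_i/∂c_i = α_i − 1, so village i contributes w_i if α_i > 1, else 0.
α_i > 1 for i ∈ {3}; NE contributions (0, 0, 9), G = 9.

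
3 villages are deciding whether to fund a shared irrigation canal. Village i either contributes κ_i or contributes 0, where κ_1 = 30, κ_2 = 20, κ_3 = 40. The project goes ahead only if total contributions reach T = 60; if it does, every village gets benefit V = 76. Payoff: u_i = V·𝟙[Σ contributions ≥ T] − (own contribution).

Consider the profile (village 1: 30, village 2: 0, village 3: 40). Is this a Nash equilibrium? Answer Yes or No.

Total = 70 ≥ 60: provided.
Village 1 (pledges 30, payoff 46): dropping to 0 → total 40, payoff 0. No gain.
Village 2 (pledges 0, payoff 76): pledging 20 → total 90, payoff 56. No gain.
Village 3 (pledges 40, payoff 36): dropping to 0 → total 30, payoff 0. No gain.

Yes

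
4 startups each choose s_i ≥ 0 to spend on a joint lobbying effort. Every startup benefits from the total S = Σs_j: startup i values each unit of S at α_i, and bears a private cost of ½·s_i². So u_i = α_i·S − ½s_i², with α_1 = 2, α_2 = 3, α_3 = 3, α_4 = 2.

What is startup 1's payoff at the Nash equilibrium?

Startup i's FOC: ∂u_i/∂s_i = α_i − s_i = 0, so s_i* = α_i.
NE contributions = (2, 3, 3, 2); S = 10.
u_1 = α_1·S − ½·(s_1)² = 2·10 − ½·2² = 18.

18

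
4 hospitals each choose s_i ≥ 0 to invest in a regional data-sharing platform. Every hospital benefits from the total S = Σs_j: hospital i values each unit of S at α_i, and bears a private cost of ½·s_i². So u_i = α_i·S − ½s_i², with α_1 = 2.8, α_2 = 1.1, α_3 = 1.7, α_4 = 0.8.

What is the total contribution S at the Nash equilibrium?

Hospital i's FOC: ∂u_i/∂s_i = α_i − s_i = 0, so s_i* = α_i.
NE contributions = (2.8, 1.1, 1.7, 0.8); S = 6.4.

6.4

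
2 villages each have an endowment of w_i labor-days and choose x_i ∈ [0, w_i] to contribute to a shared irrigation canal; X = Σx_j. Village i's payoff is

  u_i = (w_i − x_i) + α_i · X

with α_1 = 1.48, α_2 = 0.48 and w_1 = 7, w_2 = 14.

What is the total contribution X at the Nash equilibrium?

7

∂u_i/∂x_i = α_i − 1, so village i contributes w_i if α_i > 1, else 0.
α_i > 1 for i ∈ {1}; NE contributions (7, 0), X = 7.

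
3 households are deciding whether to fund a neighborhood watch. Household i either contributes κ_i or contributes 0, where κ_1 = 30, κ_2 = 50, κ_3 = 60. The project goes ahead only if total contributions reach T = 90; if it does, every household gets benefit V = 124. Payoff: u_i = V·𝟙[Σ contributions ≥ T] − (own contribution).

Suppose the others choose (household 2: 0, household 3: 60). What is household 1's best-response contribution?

30

Others' total = 60. Contributing 30 brings total to 90 ≥ 90: gain V − κ_1 = 94.
Best response: 30.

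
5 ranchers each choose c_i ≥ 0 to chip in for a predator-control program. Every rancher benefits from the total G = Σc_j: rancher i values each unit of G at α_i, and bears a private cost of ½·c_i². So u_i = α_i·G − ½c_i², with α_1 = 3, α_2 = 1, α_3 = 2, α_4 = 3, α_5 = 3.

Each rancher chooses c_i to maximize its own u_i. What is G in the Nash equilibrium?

12

Rancher i's FOC: ∂u_i/∂c_i = α_i − c_i = 0, so c_i* = α_i.
NE contributions = (3, 1, 2, 3, 3); G = 12.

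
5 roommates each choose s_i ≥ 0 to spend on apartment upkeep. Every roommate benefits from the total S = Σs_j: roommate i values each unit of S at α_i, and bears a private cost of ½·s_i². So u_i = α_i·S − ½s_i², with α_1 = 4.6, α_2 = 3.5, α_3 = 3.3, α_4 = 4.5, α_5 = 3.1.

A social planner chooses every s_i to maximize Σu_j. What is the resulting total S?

95

Planner FOC: ∂(Σu_j)/∂s_i = (Σα_j) − s_i = 0, so s_i^SO = Σα_j = 19 for every i; S^SO = 95.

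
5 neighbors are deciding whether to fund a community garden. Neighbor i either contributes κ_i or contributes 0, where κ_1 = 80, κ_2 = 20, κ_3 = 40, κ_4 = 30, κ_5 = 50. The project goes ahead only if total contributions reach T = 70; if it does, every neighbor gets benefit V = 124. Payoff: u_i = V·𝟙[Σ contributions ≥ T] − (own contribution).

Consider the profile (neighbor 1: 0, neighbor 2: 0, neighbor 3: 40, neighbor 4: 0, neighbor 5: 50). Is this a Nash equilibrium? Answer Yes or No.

Yes

Total = 90 ≥ 70: provided.
Neighbor 1 (pledges 0, payoff 124): pledging 80 → total 170, payoff 44. No gain.
Neighbor 2 (pledges 0, payoff 124): pledging 20 → total 110, payoff 104. No gain.
Neighbor 3 (pledges 40, payoff 84): dropping to 0 → total 50, payoff 0. No gain.
Neighbor 4 (pledges 0, payoff 124): pledging 30 → total 120, payoff 94. No gain.
Neighbor 5 (pledges 50, payoff 74): dropping to 0 → total 40, payoff 0. No gain.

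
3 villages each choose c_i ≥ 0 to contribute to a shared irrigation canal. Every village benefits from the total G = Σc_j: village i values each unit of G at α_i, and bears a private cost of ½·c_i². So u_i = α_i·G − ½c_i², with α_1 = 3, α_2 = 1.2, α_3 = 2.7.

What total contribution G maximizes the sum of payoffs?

20.7

Planner FOC: ∂(Σu_j)/∂c_i = (Σα_j) − c_i = 0, so c_i^SO = Σα_j = 6.9 for every i; G^SO = 20.7.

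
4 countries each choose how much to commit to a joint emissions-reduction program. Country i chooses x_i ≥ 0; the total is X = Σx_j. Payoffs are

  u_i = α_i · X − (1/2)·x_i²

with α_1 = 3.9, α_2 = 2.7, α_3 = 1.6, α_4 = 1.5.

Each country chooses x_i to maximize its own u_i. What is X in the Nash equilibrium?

9.7

Country i's FOC: ∂u_i/∂x_i = α_i − x_i = 0, so x_i* = α_i.
NE contributions = (3.9, 2.7, 1.6, 1.5); X = 9.7.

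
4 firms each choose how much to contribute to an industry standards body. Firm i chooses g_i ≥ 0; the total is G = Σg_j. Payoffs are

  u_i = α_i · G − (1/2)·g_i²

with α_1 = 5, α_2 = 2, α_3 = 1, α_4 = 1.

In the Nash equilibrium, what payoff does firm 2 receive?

Firm i's FOC: ∂u_i/∂g_i = α_i − g_i = 0, so g_i* = α_i.
NE contributions = (5, 2, 1, 1); G = 9.
u_2 = α_2·G − ½·(g_2)² = 2·9 − ½·2² = 16.

16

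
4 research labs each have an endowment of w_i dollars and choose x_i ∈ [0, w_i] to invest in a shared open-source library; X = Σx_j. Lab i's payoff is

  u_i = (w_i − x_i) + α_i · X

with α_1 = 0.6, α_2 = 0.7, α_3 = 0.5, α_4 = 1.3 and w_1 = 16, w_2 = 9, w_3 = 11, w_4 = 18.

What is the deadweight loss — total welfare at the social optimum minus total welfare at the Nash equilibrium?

∂u_i/∂x_i = α_i − 1, so lab i contributes w_i if α_i > 1, else 0.
α_i > 1 for i ∈ {4}; NE contributions (0, 0, 0, 18), X = 18.
W^NE = Σw_i − X^NE + (Σα_i)·X^NE = 54 + 2.1·18 = 91.8.
Planner: ∂(Σu_j)/∂x_i = Σα_j − 1 = 2.1 > 0, so everyone contributes w_i; X^SO = 54, W^SO = 54 + 2.1·54 = 167.4.
Deadweight loss = 75.6.

75.6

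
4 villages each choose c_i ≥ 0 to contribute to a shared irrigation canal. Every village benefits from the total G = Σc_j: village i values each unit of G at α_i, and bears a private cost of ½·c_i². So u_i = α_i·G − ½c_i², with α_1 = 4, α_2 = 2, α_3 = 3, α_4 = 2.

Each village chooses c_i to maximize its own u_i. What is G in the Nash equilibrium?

Village i's FOC: ∂u_i/∂c_i = α_i − c_i = 0, so c_i* = α_i.
NE contributions = (4, 2, 3, 2); G = 11.

11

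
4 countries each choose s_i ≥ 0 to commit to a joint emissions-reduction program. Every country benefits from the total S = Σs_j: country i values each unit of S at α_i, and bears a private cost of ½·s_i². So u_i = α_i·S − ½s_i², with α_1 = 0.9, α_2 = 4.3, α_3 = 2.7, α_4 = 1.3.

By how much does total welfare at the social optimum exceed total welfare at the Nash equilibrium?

98.78

Country i's FOC: ∂u_i/∂s_i = α_i − s_i = 0, so s_i* = α_i.
NE contributions = (0.9, 4.3, 2.7, 1.3); S = 9.2.
W^NE = (Σα)·S − ½Σα_i² = 9.2² − ½·28.28 = 70.5.
Planner sets s_i = Σα_j = 9.2 for every i, so S^SO = 4·9.2 = 36.8.
W^SO = (Σα)·S^SO − ½·4·(Σα)² = (4/2)·9.2² = 169.28.
Deadweight loss = W^SO − W^NE = 98.78.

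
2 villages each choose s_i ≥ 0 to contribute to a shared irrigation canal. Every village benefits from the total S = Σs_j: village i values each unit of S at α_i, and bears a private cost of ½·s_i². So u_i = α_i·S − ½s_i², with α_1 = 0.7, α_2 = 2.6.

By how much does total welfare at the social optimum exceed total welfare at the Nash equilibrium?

3.625

Village i's FOC: ∂u_i/∂s_i = α_i − s_i = 0, so s_i* = α_i.
NE contributions = (0.7, 2.6); S = 3.3.
W^NE = (Σα)·S − ½Σα_i² = 3.3² − ½·7.25 = 7.265.
Planner sets s_i = Σα_j = 3.3 for every i, so S^SO = 2·3.3 = 6.6.
W^SO = (Σα)·S^SO − ½·2·(Σα)² = (2/2)·3.3² = 10.89.
Deadweight loss = W^SO − W^NE = 3.625.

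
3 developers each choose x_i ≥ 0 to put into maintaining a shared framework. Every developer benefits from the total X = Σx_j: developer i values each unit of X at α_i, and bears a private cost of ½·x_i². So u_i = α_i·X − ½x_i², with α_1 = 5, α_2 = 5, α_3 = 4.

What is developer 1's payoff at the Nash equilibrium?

57.5

Developer i's FOC: ∂u_i/∂x_i = α_i − x_i = 0, so x_i* = α_i.
NE contributions = (5, 5, 4); X = 14.
u_1 = α_1·X − ½·(x_1)² = 5·14 − ½·5² = 57.5.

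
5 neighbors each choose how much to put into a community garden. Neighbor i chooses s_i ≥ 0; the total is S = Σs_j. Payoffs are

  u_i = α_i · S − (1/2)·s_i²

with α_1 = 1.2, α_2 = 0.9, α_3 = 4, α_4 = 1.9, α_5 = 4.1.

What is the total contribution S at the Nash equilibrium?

12.1

Neighbor i's FOC: ∂u_i/∂s_i = α_i − s_i = 0, so s_i* = α_i.
NE contributions = (1.2, 0.9, 4, 1.9, 4.1); S = 12.1.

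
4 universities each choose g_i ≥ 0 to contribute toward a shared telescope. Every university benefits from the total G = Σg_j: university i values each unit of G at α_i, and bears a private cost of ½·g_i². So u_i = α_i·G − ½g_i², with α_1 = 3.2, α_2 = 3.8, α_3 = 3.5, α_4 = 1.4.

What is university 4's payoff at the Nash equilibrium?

University i's FOC: ∂u_i/∂g_i = α_i − g_i = 0, so g_i* = α_i.
NE contributions = (3.2, 3.8, 3.5, 1.4); G = 11.9.
u_4 = α_4·G − ½·(g_4)² = 1.4·11.9 − ½·1.4² = 15.68.

15.68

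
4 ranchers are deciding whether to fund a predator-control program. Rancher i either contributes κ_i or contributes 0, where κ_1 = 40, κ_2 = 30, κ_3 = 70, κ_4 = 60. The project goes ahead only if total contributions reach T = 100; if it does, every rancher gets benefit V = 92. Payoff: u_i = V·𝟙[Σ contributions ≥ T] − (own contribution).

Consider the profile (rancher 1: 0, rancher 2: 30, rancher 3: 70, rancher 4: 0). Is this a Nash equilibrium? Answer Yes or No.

Total = 100 ≥ 100: provided.
Rancher 1 (pledges 0, payoff 92): pledging 40 → total 140, payoff 52. No gain.
Rancher 2 (pledges 30, payoff 62): dropping to 0 → total 70, payoff 0. No gain.
Rancher 3 (pledges 70, payoff 22): dropping to 0 → total 30, payoff 0. No gain.
Rancher 4 (pledges 0, payoff 92): pledging 60 → total 160, payoff 32. No gain.

Yes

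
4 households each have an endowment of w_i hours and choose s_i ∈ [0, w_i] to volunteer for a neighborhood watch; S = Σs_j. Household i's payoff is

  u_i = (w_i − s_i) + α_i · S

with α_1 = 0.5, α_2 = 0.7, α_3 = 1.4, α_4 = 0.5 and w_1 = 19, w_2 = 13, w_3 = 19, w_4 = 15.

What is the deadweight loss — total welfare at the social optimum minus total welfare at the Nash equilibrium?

98.7

∂u_i/∂s_i = α_i − 1, so household i contributes w_i if α_i > 1, else 0.
α_i > 1 for i ∈ {3}; NE contributions (0, 0, 19, 0), S = 19.
W^NE = Σw_i − S^NE + (Σα_i)·S^NE = 66 + 2.1·19 = 105.9.
Planner: ∂(Σu_j)/∂s_i = Σα_j − 1 = 2.1 > 0, so everyone contributes w_i; S^SO = 66, W^SO = 66 + 2.1·66 = 204.6.
Deadweight loss = 98.7.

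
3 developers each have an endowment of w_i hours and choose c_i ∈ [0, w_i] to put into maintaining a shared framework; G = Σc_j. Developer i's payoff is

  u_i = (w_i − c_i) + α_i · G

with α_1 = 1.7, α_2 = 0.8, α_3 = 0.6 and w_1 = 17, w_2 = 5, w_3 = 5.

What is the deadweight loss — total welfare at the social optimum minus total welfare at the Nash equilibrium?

∂u_i/∂c_i = α_i − 1, so developer i contributes w_i if α_i > 1, else 0.
α_i > 1 for i ∈ {1}; NE contributions (17, 0, 0), G = 17.
W^NE = Σw_i − G^NE + (Σα_i)·G^NE = 27 + 2.1·17 = 62.7.
Planner: ∂(Σu_j)/∂c_i = Σα_j − 1 = 2.1 > 0, so everyone contributes w_i; G^SO = 27, W^SO = 27 + 2.1·27 = 83.7.
Deadweight loss = 21.

21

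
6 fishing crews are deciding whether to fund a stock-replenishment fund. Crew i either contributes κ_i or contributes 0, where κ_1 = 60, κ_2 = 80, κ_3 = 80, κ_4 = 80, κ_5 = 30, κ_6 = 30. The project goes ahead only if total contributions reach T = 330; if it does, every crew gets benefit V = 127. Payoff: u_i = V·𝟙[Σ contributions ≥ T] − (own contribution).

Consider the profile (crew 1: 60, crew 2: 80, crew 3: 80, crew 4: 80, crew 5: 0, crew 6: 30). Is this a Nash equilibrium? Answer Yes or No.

Yes

Total = 330 ≥ 330: provided.
Crew 1 (pledges 60, payoff 67): dropping to 0 → total 270, payoff 0. No gain.
Crew 2 (pledges 80, payoff 47): dropping to 0 → total 250, payoff 0. No gain.
Crew 3 (pledges 80, payoff 47): dropping to 0 → total 250, payoff 0. No gain.
Crew 4 (pledges 80, payoff 47): dropping to 0 → total 250, payoff 0. No gain.
Crew 5 (pledges 0, payoff 127): pledging 30 → total 360, payoff 97. No gain.
Crew 6 (pledges 30, payoff 97): dropping to 0 → total 300, payoff 0. No gain.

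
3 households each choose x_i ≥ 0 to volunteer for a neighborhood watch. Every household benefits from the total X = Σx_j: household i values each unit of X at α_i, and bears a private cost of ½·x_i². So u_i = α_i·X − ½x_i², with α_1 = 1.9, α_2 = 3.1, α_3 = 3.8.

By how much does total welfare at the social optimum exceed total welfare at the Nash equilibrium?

Household i's FOC: ∂u_i/∂x_i = α_i − x_i = 0, so x_i* = α_i.
NE contributions = (1.9, 3.1, 3.8); X = 8.8.
W^NE = (Σα)·X − ½Σα_i² = 8.8² − ½·27.66 = 63.61.
Planner sets x_i = Σα_j = 8.8 for every i, so X^SO = 3·8.8 = 26.4.
W^SO = (Σα)·X^SO − ½·3·(Σα)² = (3/2)·8.8² = 116.16.
Deadweight loss = W^SO − W^NE = 52.55.

52.55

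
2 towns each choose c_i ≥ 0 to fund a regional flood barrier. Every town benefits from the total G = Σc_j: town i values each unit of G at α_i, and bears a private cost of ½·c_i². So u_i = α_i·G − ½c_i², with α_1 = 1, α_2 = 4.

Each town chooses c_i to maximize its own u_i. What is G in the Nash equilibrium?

Town i's FOC: ∂u_i/∂c_i = α_i − c_i = 0, so c_i* = α_i.
NE contributions = (1, 4); G = 5.

5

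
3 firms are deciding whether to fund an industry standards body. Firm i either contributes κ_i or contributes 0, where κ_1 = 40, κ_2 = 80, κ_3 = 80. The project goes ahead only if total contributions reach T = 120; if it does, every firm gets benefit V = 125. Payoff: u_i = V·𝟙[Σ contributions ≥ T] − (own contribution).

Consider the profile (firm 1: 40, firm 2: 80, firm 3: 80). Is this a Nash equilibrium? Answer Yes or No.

Total = 200 ≥ 120: provided.
Firm 1 (pledges 40, payoff 85): dropping to 0 → total 160, payoff 125. Profitable deviation.

No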